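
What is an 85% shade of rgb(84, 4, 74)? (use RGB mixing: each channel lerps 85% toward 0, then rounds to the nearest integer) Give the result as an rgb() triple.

Lerp each channel 85% toward 0:
  R: 84 + 0.85×(0−84) = 84 − 71.4 = 12.6 → 13
  G: 4 − 3.4 = 0.6 → 1
  B: 74 + 0.85×(0−74) = 74 − 62.9 = 11.1 → 11

rgb(13, 1, 11)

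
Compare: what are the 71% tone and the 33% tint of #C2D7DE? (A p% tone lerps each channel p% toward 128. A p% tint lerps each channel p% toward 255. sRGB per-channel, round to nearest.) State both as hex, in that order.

#C2D7DE is rgb(194, 215, 222).
71% tone:
  R: 194 + 0.71×(128−194) = 194 − 46.86 = 147.14 → 147
  G: 215 − 61.77 = 153.23 → 153
  B: 222 + 0.71×(128−222) = 222 − 66.74 = 155.26 → 155
  → #93999B
33% tint:
  R: 194 + 0.33×(255−194) = 194 + 20.13 = 214.13 → 214
  G: 215 + 13.2 = 228.2 → 228
  B: 222 + 10.89 = 232.89 → 233
  → #D6E4E9

#93999B, #D6E4E9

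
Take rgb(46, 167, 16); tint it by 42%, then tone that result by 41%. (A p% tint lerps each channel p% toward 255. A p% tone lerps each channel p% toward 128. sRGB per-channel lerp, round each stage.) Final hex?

A 42% tint moves each channel 42% toward 255:
  R: 46 + 0.42×(255−46) = 46 + 87.78 = 133.78 → 134
  G: 167 + 0.42×(255−167) = 167 + 36.96 = 203.96 → 204
  B: 16 + 100.38 = 116.38 → 116
After the tint: rgb(134, 204, 116) = #86cc74.
Per channel, c → c + 0.41(128 − c):
  R: 134 + 0.41×(128−134) = 134 − 2.46 = 131.54 → 132
  G: 204 + 0.41×(128−204) = 204 − 31.16 = 172.84 → 173
  B: 116 + 0.41×(128−116) = 116 + 4.92 = 120.92 → 121
rgb(132, 173, 121) = #84ad79.

#84ad79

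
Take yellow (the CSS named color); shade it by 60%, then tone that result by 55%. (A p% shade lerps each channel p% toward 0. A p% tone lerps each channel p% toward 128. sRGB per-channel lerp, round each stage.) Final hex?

#747446

CSS yellow is rgb(255, 255, 0).
A 60% shade moves each channel 60% toward 0:
  R: 255 + 0.6×(0−255) = 255 − 153 = 102 → 102
  G: 255 + 0.6×(0−255) = 255 − 153 = 102 → 102
  B: 0 + 0.6×(0−0) = 0 + 0 = 0 → 0
After the shade: rgb(102, 102, 0) = #666600.
Per channel, c → c + 0.55(128 − c):
  R: 102 + 0.55×(128−102) = 102 + 14.3 = 116.3 → 116
  G: 102 + 14.3 = 116.3 → 116
  B: 0 + 0.55×(128−0) = 0 + 70.4 = 70.4 → 70
rgb(116, 116, 70) = #747446.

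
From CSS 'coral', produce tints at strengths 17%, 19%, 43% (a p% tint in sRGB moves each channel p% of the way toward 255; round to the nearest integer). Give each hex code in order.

#FF956E, #FF9771, #FFB69B

CSS coral is rgb(255, 127, 80).
17%: (255→255, 127 + 21.76 = 148.76→149, 80 + 29.75 = 109.75→110) → #FF956E
19%: (255→255, 127 + 24.32 = 151.32→151, 80 + 33.25 = 113.25→113) → #FF9771
43%: (255→255, 127 + 55.04 = 182.04→182, 80 + 75.25 = 155.25→155) → #FFB69B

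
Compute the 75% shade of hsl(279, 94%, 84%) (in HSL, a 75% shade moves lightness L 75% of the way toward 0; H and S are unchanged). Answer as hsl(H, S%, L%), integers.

hsl(279, 94%, 21%)

L moves 75% from 84 toward 0: 84 − 63 = 21 → 21.
H and S are unchanged.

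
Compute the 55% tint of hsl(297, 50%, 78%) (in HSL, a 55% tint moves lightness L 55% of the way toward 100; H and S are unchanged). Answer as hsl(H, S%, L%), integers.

L moves 55% from 78 toward 100: 78 + 12.1 = 90.1 → 90.
H and S are unchanged.

hsl(297, 50%, 90%)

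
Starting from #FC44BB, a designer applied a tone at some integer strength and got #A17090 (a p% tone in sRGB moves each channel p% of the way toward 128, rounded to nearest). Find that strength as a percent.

73%

#FC44BB is rgb(252, 68, 187); #A17090 is rgb(161, 112, 144).
On the R channel (widest range): 161 ≈ 252 + (p/100)(128 − 252), so p ≈ 100×(161 − 252)/(128 − 252) = -9100/-124 = 73.39.
p = 73 reproduces all three channels after rounding.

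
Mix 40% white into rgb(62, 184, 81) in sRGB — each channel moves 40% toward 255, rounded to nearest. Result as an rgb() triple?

rgb(139, 212, 151)

Lerp each channel 40% toward 255:
  R: 62 + 77.2 = 139.2 → 139
  G: 184 + 28.4 = 212.4 → 212
  B: 81 + 0.4×(255−81) = 81 + 69.6 = 150.6 → 151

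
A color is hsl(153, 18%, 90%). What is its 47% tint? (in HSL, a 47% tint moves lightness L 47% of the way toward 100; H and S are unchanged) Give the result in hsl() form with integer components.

L moves 47% from 90 toward 100: 90 + 4.7 = 94.7 → 95.
H and S are unchanged.

hsl(153, 18%, 95%)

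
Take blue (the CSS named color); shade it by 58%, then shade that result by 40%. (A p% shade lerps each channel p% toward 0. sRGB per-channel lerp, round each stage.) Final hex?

CSS blue is rgb(0, 0, 255).
Lerp each channel 58% toward 0:
  R: 0 + 0 = 0 → 0
  G: 0 + 0 = 0 → 0
  B: 255 − 147.9 = 107.1 → 107
After the shade: rgb(0, 0, 107) = #00006B.
Per channel, c → c + 0.4(0 − c):
  R: 0 + 0 = 0 → 0
  G: 0 + 0.4×(0−0) = 0 + 0 = 0 → 0
  B: 107 − 42.8 = 64.2 → 64
rgb(0, 0, 64) = #000040.

#000040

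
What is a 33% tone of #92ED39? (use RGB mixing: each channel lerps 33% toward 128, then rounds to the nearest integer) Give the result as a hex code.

#92ED39 is rgb(146, 237, 57).
Lerp each channel 33% toward 128:
  R: 146 + 0.33×(128−146) = 146 − 5.94 = 140.06 → 140
  G: 237 + 0.33×(128−237) = 237 − 35.97 = 201.03 → 201
  B: 57 + 0.33×(128−57) = 57 + 23.43 = 80.43 → 80
rgb(140, 201, 80) = #8CC950.

#8CC950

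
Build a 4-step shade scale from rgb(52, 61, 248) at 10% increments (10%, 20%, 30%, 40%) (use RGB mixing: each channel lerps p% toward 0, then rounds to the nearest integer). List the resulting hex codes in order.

#2F37DF, #2A31C6, #242BAE, #1F2595

10%: (52 − 5.2 = 46.8→47, 61 − 6.1 = 54.9→55, 248 − 24.8 = 223.2→223) → #2F37DF
20%: (52 − 10.4 = 41.6→42, 61 − 12.2 = 48.8→49, 248 − 49.6 = 198.4→198) → #2A31C6
30%: (52 − 15.6 = 36.4→36, 61 − 18.3 = 42.7→43, 248 − 74.4 = 173.6→174) → #242BAE
40%: (52 − 20.8 = 31.2→31, 61 − 24.4 = 36.6→37, 248 − 99.2 = 148.8→149) → #1F2595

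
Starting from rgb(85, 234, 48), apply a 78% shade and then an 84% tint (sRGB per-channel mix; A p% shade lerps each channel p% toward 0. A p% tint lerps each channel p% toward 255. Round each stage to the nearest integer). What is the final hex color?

#D9DED8

A 78% shade moves each channel 78% toward 0:
  R: 85 + 0.78×(0−85) = 85 − 66.3 = 18.7 → 19
  G: 234 + 0.78×(0−234) = 234 − 182.52 = 51.48 → 51
  B: 48 + 0.78×(0−48) = 48 − 37.44 = 10.56 → 11
After the shade: rgb(19, 51, 11) = #13330B.
Per channel, c → c + 0.84(255 − c):
  R: 19 + 0.84×(255−19) = 19 + 198.24 = 217.24 → 217
  G: 51 + 171.36 = 222.36 → 222
  B: 11 + 0.84×(255−11) = 11 + 204.96 = 215.96 → 216
rgb(217, 222, 216) = #D9DED8.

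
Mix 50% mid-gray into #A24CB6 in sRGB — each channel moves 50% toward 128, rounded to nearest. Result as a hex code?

#A24CB6 is rgb(162, 76, 182).
Per channel, c → c + 0.5(128 − c):
  R: 162 − 17 = 145 → 145
  G: 76 + 26 = 102 → 102
  B: 182 + 0.5×(128−182) = 182 − 27 = 155 → 155
rgb(145, 102, 155) = #91669B.

#91669B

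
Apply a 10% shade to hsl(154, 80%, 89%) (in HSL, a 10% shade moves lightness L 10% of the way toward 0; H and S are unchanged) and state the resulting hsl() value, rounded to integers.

L moves 10% from 89 toward 0: 89 − 8.9 = 80.1 → 80.
H and S are unchanged.

hsl(154, 80%, 80%)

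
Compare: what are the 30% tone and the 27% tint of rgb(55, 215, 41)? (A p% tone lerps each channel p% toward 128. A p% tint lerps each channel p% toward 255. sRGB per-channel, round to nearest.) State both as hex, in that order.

30% tone:
  R: 55 + 0.3×(128−55) = 55 + 21.9 = 76.9 → 77
  G: 215 + 0.3×(128−215) = 215 − 26.1 = 188.9 → 189
  B: 41 + 0.3×(128−41) = 41 + 26.1 = 67.1 → 67
  → #4DBD43
27% tint:
  R: 55 + 0.27×(255−55) = 55 + 54 = 109 → 109
  G: 215 + 0.27×(255−215) = 215 + 10.8 = 225.8 → 226
  B: 41 + 0.27×(255−41) = 41 + 57.78 = 98.78 → 99
  → #6DE263

#4DBD43, #6DE263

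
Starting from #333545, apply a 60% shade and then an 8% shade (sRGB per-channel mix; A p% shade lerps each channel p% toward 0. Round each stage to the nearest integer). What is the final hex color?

#333545 is rgb(51, 53, 69).
Lerp each channel 60% toward 0:
  R: 51 + 0.6×(0−51) = 51 − 30.6 = 20.4 → 20
  G: 53 + 0.6×(0−53) = 53 − 31.8 = 21.2 → 21
  B: 69 + 0.6×(0−69) = 69 − 41.4 = 27.6 → 28
After the shade: rgb(20, 21, 28) = #14151c.
Lerp each channel 8% toward 0:
  R: 20 + 0.08×(0−20) = 20 − 1.6 = 18.4 → 18
  G: 21 − 1.68 = 19.32 → 19
  B: 28 + 0.08×(0−28) = 28 − 2.24 = 25.76 → 26
rgb(18, 19, 26) = #12131a.

#12131a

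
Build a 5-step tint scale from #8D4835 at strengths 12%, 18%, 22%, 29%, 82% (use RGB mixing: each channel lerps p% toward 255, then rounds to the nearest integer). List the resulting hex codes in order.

#8D4835 is rgb(141, 72, 53).
12%: (141 + 13.68 = 154.68→155, 72 + 21.96 = 93.96→94, 53 + 24.24 = 77.24→77) → #9B5E4D
18%: (141 + 20.52 = 161.52→162, 72 + 32.94 = 104.94→105, 53 + 36.36 = 89.36→89) → #A26959
22%: (141 + 25.08 = 166.08→166, 72 + 40.26 = 112.26→112, 53 + 44.44 = 97.44→97) → #A67061
29%: (141 + 33.06 = 174.06→174, 72 + 53.07 = 125.07→125, 53 + 58.58 = 111.58→112) → #AE7D70
82%: (141 + 93.48 = 234.48→234, 72 + 150.06 = 222.06→222, 53 + 165.64 = 218.64→219) → #EADEDB

#9B5E4D, #A26959, #A67061, #AE7D70, #EADEDB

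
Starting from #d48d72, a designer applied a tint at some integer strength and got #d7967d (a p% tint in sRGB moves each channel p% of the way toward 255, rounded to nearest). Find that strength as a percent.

8%

#d48d72 is rgb(212, 141, 114); #d7967d is rgb(215, 150, 125).
On the B channel (widest range): 125 ≈ 114 + (p/100)(255 − 114), so p ≈ 100×(125 − 114)/(255 − 114) = 1100/141 = 7.80.
p = 8 reproduces all three channels after rounding.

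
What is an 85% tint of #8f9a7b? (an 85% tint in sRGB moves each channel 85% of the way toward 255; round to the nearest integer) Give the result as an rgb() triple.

rgb(238, 240, 235)

#8f9a7b is rgb(143, 154, 123).
Per channel, c → c + 0.85(255 − c):
  R: 143 + 95.2 = 238.2 → 238
  G: 154 + 0.85×(255−154) = 154 + 85.85 = 239.85 → 240
  B: 123 + 0.85×(255−123) = 123 + 112.2 = 235.2 → 235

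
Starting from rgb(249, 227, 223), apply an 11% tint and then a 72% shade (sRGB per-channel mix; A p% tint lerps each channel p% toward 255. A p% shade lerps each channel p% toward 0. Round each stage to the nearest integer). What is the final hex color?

#464040

Per channel, c → c + 0.11(255 − c):
  R: 249 + 0.66 = 249.66 → 250
  G: 227 + 0.11×(255−227) = 227 + 3.08 = 230.08 → 230
  B: 223 + 3.52 = 226.52 → 227
After the tint: rgb(250, 230, 227) = #fae6e3.
Per channel, c → c + 0.72(0 − c):
  R: 250 − 180 = 70 → 70
  G: 230 + 0.72×(0−230) = 230 − 165.6 = 64.4 → 64
  B: 227 + 0.72×(0−227) = 227 − 163.44 = 63.56 → 64
rgb(70, 64, 64) = #464040.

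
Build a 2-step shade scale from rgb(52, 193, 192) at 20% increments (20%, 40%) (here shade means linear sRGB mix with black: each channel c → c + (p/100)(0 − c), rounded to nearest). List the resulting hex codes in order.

20%: (52 − 10.4 = 41.6→42, 193 − 38.6 = 154.4→154, 192 − 38.4 = 153.6→154) → #2a9a9a
40%: (52 − 20.8 = 31.2→31, 193 − 77.2 = 115.8→116, 192 − 76.8 = 115.2→115) → #1f7473

#2a9a9a, #1f7473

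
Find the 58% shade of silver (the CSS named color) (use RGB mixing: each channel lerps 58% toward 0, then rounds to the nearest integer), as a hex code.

CSS silver is rgb(192, 192, 192).
Per channel, c → c + 0.58(0 − c):
  R: 192 + 0.58×(0−192) = 192 − 111.36 = 80.64 → 81
  G: 192 + 0.58×(0−192) = 192 − 111.36 = 80.64 → 81
  B: 192 + 0.58×(0−192) = 192 − 111.36 = 80.64 → 81
rgb(81, 81, 81) = #515151.

#515151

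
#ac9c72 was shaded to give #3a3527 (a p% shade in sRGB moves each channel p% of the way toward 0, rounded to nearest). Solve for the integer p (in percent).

#ac9c72 is rgb(172, 156, 114); #3a3527 is rgb(58, 53, 39).
On the R channel (widest range): 58 ≈ 172 + (p/100)(0 − 172), so p ≈ 100×(58 − 172)/(0 − 172) = -11400/-172 = 66.28.
p = 66 reproduces all three channels after rounding.

66%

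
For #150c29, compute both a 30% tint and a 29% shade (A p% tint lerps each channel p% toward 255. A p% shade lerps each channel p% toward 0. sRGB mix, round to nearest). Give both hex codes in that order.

#5b5569, #0f091d

#150c29 is rgb(21, 12, 41).
30% tint:
  R: 21 + 70.2 = 91.2 → 91
  G: 12 + 0.3×(255−12) = 12 + 72.9 = 84.9 → 85
  B: 41 + 0.3×(255−41) = 41 + 64.2 = 105.2 → 105
  → #5b5569
29% shade:
  R: 21 + 0.29×(0−21) = 21 − 6.09 = 14.91 → 15
  G: 12 + 0.29×(0−12) = 12 − 3.48 = 8.52 → 9
  B: 41 − 11.89 = 29.11 → 29
  → #0f091d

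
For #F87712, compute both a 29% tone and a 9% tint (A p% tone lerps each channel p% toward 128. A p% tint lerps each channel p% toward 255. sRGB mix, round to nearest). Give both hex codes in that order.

#F87712 is rgb(248, 119, 18).
29% tone:
  R: 248 + 0.29×(128−248) = 248 − 34.8 = 213.2 → 213
  G: 119 + 0.29×(128−119) = 119 + 2.61 = 121.61 → 122
  B: 18 + 31.9 = 49.9 → 50
  → #D57A32
9% tint:
  R: 248 + 0.09×(255−248) = 248 + 0.63 = 248.63 → 249
  G: 119 + 0.09×(255−119) = 119 + 12.24 = 131.24 → 131
  B: 18 + 0.09×(255−18) = 18 + 21.33 = 39.33 → 39
  → #F98327

#D57A32, #F98327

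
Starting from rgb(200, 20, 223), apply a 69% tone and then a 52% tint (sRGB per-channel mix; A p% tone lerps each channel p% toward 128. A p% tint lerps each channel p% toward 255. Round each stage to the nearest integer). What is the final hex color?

#cdb2d0

Lerp each channel 69% toward 128:
  R: 200 + 0.69×(128−200) = 200 − 49.68 = 150.32 → 150
  G: 20 + 0.69×(128−20) = 20 + 74.52 = 94.52 → 95
  B: 223 + 0.69×(128−223) = 223 − 65.55 = 157.45 → 157
After the tone: rgb(150, 95, 157) = #965f9d.
A 52% tint moves each channel 52% toward 255:
  R: 150 + 54.6 = 204.6 → 205
  G: 95 + 83.2 = 178.2 → 178
  B: 157 + 50.96 = 207.96 → 208
rgb(205, 178, 208) = #cdb2d0.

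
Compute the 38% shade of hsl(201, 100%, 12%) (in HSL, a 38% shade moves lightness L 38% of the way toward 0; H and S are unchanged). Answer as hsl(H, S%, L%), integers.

hsl(201, 100%, 7%)

L moves 38% from 12 toward 0: 12 − 4.56 = 7.44 → 7.
H and S are unchanged.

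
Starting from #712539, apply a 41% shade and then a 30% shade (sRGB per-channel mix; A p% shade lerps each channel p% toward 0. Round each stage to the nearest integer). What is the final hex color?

#2f0f18

#712539 is rgb(113, 37, 57).
Lerp each channel 41% toward 0:
  R: 113 + 0.41×(0−113) = 113 − 46.33 = 66.67 → 67
  G: 37 + 0.41×(0−37) = 37 − 15.17 = 21.83 → 22
  B: 57 + 0.41×(0−57) = 57 − 23.37 = 33.63 → 34
After the shade: rgb(67, 22, 34) = #431622.
Lerp each channel 30% toward 0:
  R: 67 + 0.3×(0−67) = 67 − 20.1 = 46.9 → 47
  G: 22 − 6.6 = 15.4 → 15
  B: 34 + 0.3×(0−34) = 34 − 10.2 = 23.8 → 24
rgb(47, 15, 24) = #2f0f18.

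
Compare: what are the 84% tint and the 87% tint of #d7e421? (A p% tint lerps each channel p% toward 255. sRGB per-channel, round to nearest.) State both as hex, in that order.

#d7e421 is rgb(215, 228, 33).
84% tint:
  R: 215 + 33.6 = 248.6 → 249
  G: 228 + 0.84×(255−228) = 228 + 22.68 = 250.68 → 251
  B: 33 + 186.48 = 219.48 → 219
  → #f9fbdb
87% tint:
  R: 215 + 34.8 = 249.8 → 250
  G: 228 + 0.87×(255−228) = 228 + 23.49 = 251.49 → 251
  B: 33 + 0.87×(255−33) = 33 + 193.14 = 226.14 → 226
  → #fafbe2

#f9fbdb, #fafbe2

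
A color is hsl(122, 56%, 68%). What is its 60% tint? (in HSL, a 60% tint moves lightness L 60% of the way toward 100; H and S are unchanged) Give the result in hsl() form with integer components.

L moves 60% from 68 toward 100: 68 + 19.2 = 87.2 → 87.
H and S are unchanged.

hsl(122, 56%, 87%)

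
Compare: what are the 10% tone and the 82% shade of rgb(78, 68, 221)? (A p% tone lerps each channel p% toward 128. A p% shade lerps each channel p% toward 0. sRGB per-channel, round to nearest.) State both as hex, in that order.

10% tone:
  R: 78 + 5 = 83 → 83
  G: 68 + 6 = 74 → 74
  B: 221 − 9.3 = 211.7 → 212
  → #534AD4
82% shade:
  R: 78 + 0.82×(0−78) = 78 − 63.96 = 14.04 → 14
  G: 68 + 0.82×(0−68) = 68 − 55.76 = 12.24 → 12
  B: 221 + 0.82×(0−221) = 221 − 181.22 = 39.78 → 40
  → #0E0C28

#534AD4, #0E0C28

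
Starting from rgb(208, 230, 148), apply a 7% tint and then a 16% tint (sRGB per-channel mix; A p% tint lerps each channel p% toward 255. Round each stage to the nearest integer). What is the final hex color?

Per channel, c → c + 0.07(255 − c):
  R: 208 + 3.29 = 211.29 → 211
  G: 230 + 0.07×(255−230) = 230 + 1.75 = 231.75 → 232
  B: 148 + 7.49 = 155.49 → 155
After the tint: rgb(211, 232, 155) = #D3E89B.
Lerp each channel 16% toward 255:
  R: 211 + 7.04 = 218.04 → 218
  G: 232 + 3.68 = 235.68 → 236
  B: 155 + 16 = 171 → 171
rgb(218, 236, 171) = #DAECAB.

#DAECAB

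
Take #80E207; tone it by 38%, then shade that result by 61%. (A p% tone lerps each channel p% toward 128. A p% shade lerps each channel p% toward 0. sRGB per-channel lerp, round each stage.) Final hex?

#80E207 is rgb(128, 226, 7).
A 38% tone moves each channel 38% toward 128:
  R: 128 + 0.38×(128−128) = 128 + 0 = 128 → 128
  G: 226 − 37.24 = 188.76 → 189
  B: 7 + 0.38×(128−7) = 7 + 45.98 = 52.98 → 53
After the tone: rgb(128, 189, 53) = #80BD35.
Per channel, c → c + 0.61(0 − c):
  R: 128 + 0.61×(0−128) = 128 − 78.08 = 49.92 → 50
  G: 189 − 115.29 = 73.71 → 74
  B: 53 + 0.61×(0−53) = 53 − 32.33 = 20.67 → 21
rgb(50, 74, 21) = #324A15.

#324A15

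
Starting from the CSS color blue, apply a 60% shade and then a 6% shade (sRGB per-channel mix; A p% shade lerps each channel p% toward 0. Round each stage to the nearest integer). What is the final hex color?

#000060

CSS blue is rgb(0, 0, 255).
Per channel, c → c + 0.6(0 − c):
  R: 0 + 0 = 0 → 0
  G: 0 + 0 = 0 → 0
  B: 255 + 0.6×(0−255) = 255 − 153 = 102 → 102
After the shade: rgb(0, 0, 102) = #000066.
Per channel, c → c + 0.06(0 − c):
  R: 0 + 0.06×(0−0) = 0 + 0 = 0 → 0
  G: 0 + 0 = 0 → 0
  B: 102 − 6.12 = 95.88 → 96
rgb(0, 0, 96) = #000060.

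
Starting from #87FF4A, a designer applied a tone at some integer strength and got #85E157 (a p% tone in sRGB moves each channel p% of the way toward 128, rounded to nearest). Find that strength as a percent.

#87FF4A is rgb(135, 255, 74); #85E157 is rgb(133, 225, 87).
On the G channel (widest range): 225 ≈ 255 + (p/100)(128 − 255), so p ≈ 100×(225 − 255)/(128 − 255) = -3000/-127 = 23.62.
p = 24 reproduces all three channels after rounding.

24%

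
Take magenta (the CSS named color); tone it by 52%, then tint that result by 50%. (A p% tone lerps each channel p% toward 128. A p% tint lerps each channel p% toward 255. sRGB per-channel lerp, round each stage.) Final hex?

CSS magenta is rgb(255, 0, 255).
Per channel, c → c + 0.52(128 − c):
  R: 255 + 0.52×(128−255) = 255 − 66.04 = 188.96 → 189
  G: 0 + 66.56 = 66.56 → 67
  B: 255 − 66.04 = 188.96 → 189
After the tone: rgb(189, 67, 189) = #bd43bd.
Per channel, c → c + 0.5(255 − c):
  R: 189 + 0.5×(255−189) = 189 + 33 = 222 → 222
  G: 67 + 0.5×(255−67) = 67 + 94 = 161 → 161
  B: 189 + 0.5×(255−189) = 189 + 33 = 222 → 222
rgb(222, 161, 222) = #dea1de.

#dea1de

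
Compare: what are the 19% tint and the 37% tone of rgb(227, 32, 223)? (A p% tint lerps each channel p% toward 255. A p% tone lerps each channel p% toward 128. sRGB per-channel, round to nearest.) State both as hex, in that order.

#e84ae5, #be44bc

19% tint:
  R: 227 + 5.32 = 232.32 → 232
  G: 32 + 42.37 = 74.37 → 74
  B: 223 + 0.19×(255−223) = 223 + 6.08 = 229.08 → 229
  → #e84ae5
37% tone:
  R: 227 + 0.37×(128−227) = 227 − 36.63 = 190.37 → 190
  G: 32 + 35.52 = 67.52 → 68
  B: 223 + 0.37×(128−223) = 223 − 35.15 = 187.85 → 188
  → #be44bc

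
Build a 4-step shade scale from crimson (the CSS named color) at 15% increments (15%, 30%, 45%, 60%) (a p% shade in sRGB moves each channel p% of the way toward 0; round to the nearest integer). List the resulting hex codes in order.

CSS crimson is rgb(220, 20, 60).
15%: (220 − 33 = 187→187, 20 − 3 = 17→17, 60 − 9 = 51→51) → #BB1133
30%: (220 − 66 = 154→154, 20 − 6 = 14→14, 60 − 18 = 42→42) → #9A0E2A
45%: (220 − 99 = 121→121, 20 − 9 = 11→11, 60 − 27 = 33→33) → #790B21
60%: (220 − 132 = 88→88, 20 − 12 = 8→8, 60 − 36 = 24→24) → #580818

#BB1133, #9A0E2A, #790B21, #580818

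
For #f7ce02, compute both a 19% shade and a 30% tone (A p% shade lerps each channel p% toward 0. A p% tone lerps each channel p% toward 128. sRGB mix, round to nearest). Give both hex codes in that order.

#c8a702, #d3b728

#f7ce02 is rgb(247, 206, 2).
19% shade:
  R: 247 − 46.93 = 200.07 → 200
  G: 206 − 39.14 = 166.86 → 167
  B: 2 − 0.38 = 1.62 → 2
  → #c8a702
30% tone:
  R: 247 + 0.3×(128−247) = 247 − 35.7 = 211.3 → 211
  G: 206 + 0.3×(128−206) = 206 − 23.4 = 182.6 → 183
  B: 2 + 37.8 = 39.8 → 40
  → #d3b728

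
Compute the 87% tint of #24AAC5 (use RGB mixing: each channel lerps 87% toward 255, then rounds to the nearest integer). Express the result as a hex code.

#E3F4F7

#24AAC5 is rgb(36, 170, 197).
Lerp each channel 87% toward 255:
  R: 36 + 190.53 = 226.53 → 227
  G: 170 + 0.87×(255−170) = 170 + 73.95 = 243.95 → 244
  B: 197 + 50.46 = 247.46 → 247
rgb(227, 244, 247) = #E3F4F7.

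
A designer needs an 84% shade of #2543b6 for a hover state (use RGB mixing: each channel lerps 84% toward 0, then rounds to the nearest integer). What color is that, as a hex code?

#060b1d

#2543b6 is rgb(37, 67, 182).
Per channel, c → c + 0.84(0 − c):
  R: 37 + 0.84×(0−37) = 37 − 31.08 = 5.92 → 6
  G: 67 + 0.84×(0−67) = 67 − 56.28 = 10.72 → 11
  B: 182 + 0.84×(0−182) = 182 − 152.88 = 29.12 → 29
rgb(6, 11, 29) = #060b1d.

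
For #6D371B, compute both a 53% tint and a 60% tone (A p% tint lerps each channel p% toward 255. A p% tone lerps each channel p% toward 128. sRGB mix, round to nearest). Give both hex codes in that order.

#6D371B is rgb(109, 55, 27).
53% tint:
  R: 109 + 77.38 = 186.38 → 186
  G: 55 + 106 = 161 → 161
  B: 27 + 120.84 = 147.84 → 148
  → #BAA194
60% tone:
  R: 109 + 11.4 = 120.4 → 120
  G: 55 + 0.6×(128−55) = 55 + 43.8 = 98.8 → 99
  B: 27 + 60.6 = 87.6 → 88
  → #786358

#BAA194, #786358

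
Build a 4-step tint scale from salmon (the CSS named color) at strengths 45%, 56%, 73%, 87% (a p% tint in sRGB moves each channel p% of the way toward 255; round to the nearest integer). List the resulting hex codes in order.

CSS salmon is rgb(250, 128, 114).
45%: (250 + 2.25 = 252.25→252, 128 + 57.15 = 185.15→185, 114 + 63.45 = 177.45→177) → #FCB9B1
56%: (250 + 2.8 = 252.8→253, 128 + 71.12 = 199.12→199, 114 + 78.96 = 192.96→193) → #FDC7C1
73%: (250 + 3.65 = 253.65→254, 128 + 92.71 = 220.71→221, 114 + 102.93 = 216.93→217) → #FEDDD9
87%: (250 + 4.35 = 254.35→254, 128 + 110.49 = 238.49→238, 114 + 122.67 = 236.67→237) → #FEEEED

#FCB9B1, #FDC7C1, #FEDDD9, #FEEEED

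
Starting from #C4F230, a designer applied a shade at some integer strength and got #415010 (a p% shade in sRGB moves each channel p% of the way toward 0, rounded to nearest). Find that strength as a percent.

#C4F230 is rgb(196, 242, 48); #415010 is rgb(65, 80, 16).
On the G channel (widest range): 80 ≈ 242 + (p/100)(0 − 242), so p ≈ 100×(80 − 242)/(0 − 242) = -16200/-242 = 66.94.
p = 67 reproduces all three channels after rounding.

67%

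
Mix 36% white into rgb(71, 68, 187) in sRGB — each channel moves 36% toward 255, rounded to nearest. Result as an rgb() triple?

rgb(137, 135, 211)

Lerp each channel 36% toward 255:
  R: 71 + 0.36×(255−71) = 71 + 66.24 = 137.24 → 137
  G: 68 + 0.36×(255−68) = 68 + 67.32 = 135.32 → 135
  B: 187 + 0.36×(255−187) = 187 + 24.48 = 211.48 → 211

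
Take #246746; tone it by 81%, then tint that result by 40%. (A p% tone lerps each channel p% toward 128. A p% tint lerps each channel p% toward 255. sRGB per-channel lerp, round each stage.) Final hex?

#a9b0ac

#246746 is rgb(36, 103, 70).
Per channel, c → c + 0.81(128 − c):
  R: 36 + 0.81×(128−36) = 36 + 74.52 = 110.52 → 111
  G: 103 + 0.81×(128−103) = 103 + 20.25 = 123.25 → 123
  B: 70 + 46.98 = 116.98 → 117
After the tone: rgb(111, 123, 117) = #6f7b75.
A 40% tint moves each channel 40% toward 255:
  R: 111 + 0.4×(255−111) = 111 + 57.6 = 168.6 → 169
  G: 123 + 0.4×(255−123) = 123 + 52.8 = 175.8 → 176
  B: 117 + 55.2 = 172.2 → 172
rgb(169, 176, 172) = #a9b0ac.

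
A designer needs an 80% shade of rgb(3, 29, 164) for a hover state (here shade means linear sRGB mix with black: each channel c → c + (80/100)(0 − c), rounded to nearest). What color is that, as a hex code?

#010621

Per channel, c → c + 0.8(0 − c):
  R: 3 + 0.8×(0−3) = 3 − 2.4 = 0.6 → 1
  G: 29 − 23.2 = 5.8 → 6
  B: 164 − 131.2 = 32.8 → 33
rgb(1, 6, 33) = #010621.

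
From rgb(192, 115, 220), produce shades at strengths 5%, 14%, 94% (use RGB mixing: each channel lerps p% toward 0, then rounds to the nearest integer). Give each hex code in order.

5%: (192 − 9.6 = 182.4→182, 115 − 5.75 = 109.25→109, 220 − 11 = 209→209) → #b66dd1
14%: (192 − 26.88 = 165.12→165, 115 − 16.1 = 98.9→99, 220 − 30.8 = 189.2→189) → #a563bd
94%: (192 − 180.48 = 11.52→12, 115 − 108.1 = 6.9→7, 220 − 206.8 = 13.2→13) → #0c070d

#b66dd1, #a563bd, #0c070d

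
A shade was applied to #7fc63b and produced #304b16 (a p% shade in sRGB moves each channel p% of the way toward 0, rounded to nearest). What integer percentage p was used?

#7fc63b is rgb(127, 198, 59); #304b16 is rgb(48, 75, 22).
On the G channel (widest range): 75 ≈ 198 + (p/100)(0 − 198), so p ≈ 100×(75 − 198)/(0 − 198) = -12300/-198 = 62.12.
p = 62 reproduces all three channels after rounding.

62%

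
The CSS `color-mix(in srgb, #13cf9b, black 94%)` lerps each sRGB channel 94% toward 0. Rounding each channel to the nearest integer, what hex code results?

#13cf9b is rgb(19, 207, 155).
A 94% shade moves each channel 94% toward 0:
  R: 19 + 0.94×(0−19) = 19 − 17.86 = 1.14 → 1
  G: 207 + 0.94×(0−207) = 207 − 194.58 = 12.42 → 12
  B: 155 + 0.94×(0−155) = 155 − 145.7 = 9.3 → 9
rgb(1, 12, 9) = #010c09.

#010c09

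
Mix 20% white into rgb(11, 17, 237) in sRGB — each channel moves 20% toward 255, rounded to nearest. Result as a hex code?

#3c41f1

Lerp each channel 20% toward 255:
  R: 11 + 48.8 = 59.8 → 60
  G: 17 + 0.2×(255−17) = 17 + 47.6 = 64.6 → 65
  B: 237 + 3.6 = 240.6 → 241
rgb(60, 65, 241) = #3c41f1.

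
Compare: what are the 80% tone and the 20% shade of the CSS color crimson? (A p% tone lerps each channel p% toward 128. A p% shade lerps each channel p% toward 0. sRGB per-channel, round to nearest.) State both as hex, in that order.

CSS crimson is rgb(220, 20, 60).
80% tone:
  R: 220 + 0.8×(128−220) = 220 − 73.6 = 146.4 → 146
  G: 20 + 86.4 = 106.4 → 106
  B: 60 + 0.8×(128−60) = 60 + 54.4 = 114.4 → 114
  → #926A72
20% shade:
  R: 220 − 44 = 176 → 176
  G: 20 + 0.2×(0−20) = 20 − 4 = 16 → 16
  B: 60 − 12 = 48 → 48
  → #B01030

#926A72, #B01030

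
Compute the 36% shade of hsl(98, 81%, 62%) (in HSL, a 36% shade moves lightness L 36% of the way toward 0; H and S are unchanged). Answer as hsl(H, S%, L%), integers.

hsl(98, 81%, 40%)

L moves 36% from 62 toward 0: 62 − 22.32 = 39.68 → 40.
H and S are unchanged.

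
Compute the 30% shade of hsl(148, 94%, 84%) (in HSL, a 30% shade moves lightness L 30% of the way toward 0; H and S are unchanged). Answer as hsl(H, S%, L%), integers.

hsl(148, 94%, 59%)

L moves 30% from 84 toward 0: 84 − 25.2 = 58.8 → 59.
H and S are unchanged.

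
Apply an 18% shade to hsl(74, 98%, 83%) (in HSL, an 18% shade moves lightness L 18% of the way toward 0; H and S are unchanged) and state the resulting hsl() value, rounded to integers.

hsl(74, 98%, 68%)

L moves 18% from 83 toward 0: 83 − 14.94 = 68.06 → 68.
H and S are unchanged.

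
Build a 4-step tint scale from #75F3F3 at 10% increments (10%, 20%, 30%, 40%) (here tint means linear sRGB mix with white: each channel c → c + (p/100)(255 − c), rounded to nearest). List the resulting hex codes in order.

#75F3F3 is rgb(117, 243, 243).
10%: (117 + 13.8 = 130.8→131, 243 + 1.2 = 244.2→244, 243 + 1.2 = 244.2→244) → #83F4F4
20%: (117 + 27.6 = 144.6→145, 243 + 2.4 = 245.4→245, 243 + 2.4 = 245.4→245) → #91F5F5
30%: (117 + 41.4 = 158.4→158, 243 + 3.6 = 246.6→247, 243 + 3.6 = 246.6→247) → #9EF7F7
40%: (117 + 55.2 = 172.2→172, 243 + 4.8 = 247.8→248, 243 + 4.8 = 247.8→248) → #ACF8F8

#83F4F4, #91F5F5, #9EF7F7, #ACF8F8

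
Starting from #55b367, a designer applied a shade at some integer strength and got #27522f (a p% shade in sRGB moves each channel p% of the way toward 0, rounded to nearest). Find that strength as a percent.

#55b367 is rgb(85, 179, 103); #27522f is rgb(39, 82, 47).
On the G channel (widest range): 82 ≈ 179 + (p/100)(0 − 179), so p ≈ 100×(82 − 179)/(0 − 179) = -9700/-179 = 54.19.
p = 54 reproduces all three channels after rounding.

54%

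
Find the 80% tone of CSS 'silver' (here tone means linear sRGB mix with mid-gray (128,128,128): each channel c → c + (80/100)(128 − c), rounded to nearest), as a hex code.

CSS silver is rgb(192, 192, 192).
An 80% tone moves each channel 80% toward 128:
  R: 192 + 0.8×(128−192) = 192 − 51.2 = 140.8 → 141
  G: 192 + 0.8×(128−192) = 192 − 51.2 = 140.8 → 141
  B: 192 − 51.2 = 140.8 → 141
rgb(141, 141, 141) = #8d8d8d.

#8d8d8d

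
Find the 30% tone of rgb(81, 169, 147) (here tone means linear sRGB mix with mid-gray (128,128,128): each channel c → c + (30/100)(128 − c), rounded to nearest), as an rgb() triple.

rgb(95, 157, 141)

A 30% tone moves each channel 30% toward 128:
  R: 81 + 0.3×(128−81) = 81 + 14.1 = 95.1 → 95
  G: 169 − 12.3 = 156.7 → 157
  B: 147 − 5.7 = 141.3 → 141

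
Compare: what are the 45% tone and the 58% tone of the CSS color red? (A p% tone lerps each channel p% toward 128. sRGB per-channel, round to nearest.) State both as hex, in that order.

#C63A3A, #B54A4A

CSS red is rgb(255, 0, 0).
45% tone:
  R: 255 + 0.45×(128−255) = 255 − 57.15 = 197.85 → 198
  G: 0 + 57.6 = 57.6 → 58
  B: 0 + 57.6 = 57.6 → 58
  → #C63A3A
58% tone:
  R: 255 + 0.58×(128−255) = 255 − 73.66 = 181.34 → 181
  G: 0 + 0.58×(128−0) = 0 + 74.24 = 74.24 → 74
  B: 0 + 0.58×(128−0) = 0 + 74.24 = 74.24 → 74
  → #B54A4A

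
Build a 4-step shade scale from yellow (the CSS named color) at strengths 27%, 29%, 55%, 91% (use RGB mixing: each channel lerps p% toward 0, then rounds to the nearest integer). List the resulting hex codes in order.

CSS yellow is rgb(255, 255, 0).
27%: (255 − 68.85 = 186.15→186, 255 − 68.85 = 186.15→186, 0→0) → #baba00
29%: (255 − 73.95 = 181.05→181, 255 − 73.95 = 181.05→181, 0→0) → #b5b500
55%: (255 − 140.25 = 114.75→115, 255 − 140.25 = 114.75→115, 0→0) → #737300
91%: (255 − 232.05 = 22.95→23, 255 − 232.05 = 22.95→23, 0→0) → #171700

#baba00, #b5b500, #737300, #171700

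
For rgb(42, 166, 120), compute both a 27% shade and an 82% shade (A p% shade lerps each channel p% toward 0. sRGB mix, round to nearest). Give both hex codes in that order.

27% shade:
  R: 42 + 0.27×(0−42) = 42 − 11.34 = 30.66 → 31
  G: 166 + 0.27×(0−166) = 166 − 44.82 = 121.18 → 121
  B: 120 + 0.27×(0−120) = 120 − 32.4 = 87.6 → 88
  → #1F7958
82% shade:
  R: 42 + 0.82×(0−42) = 42 − 34.44 = 7.56 → 8
  G: 166 − 136.12 = 29.88 → 30
  B: 120 + 0.82×(0−120) = 120 − 98.4 = 21.6 → 22
  → #081E16

#1F7958, #081E16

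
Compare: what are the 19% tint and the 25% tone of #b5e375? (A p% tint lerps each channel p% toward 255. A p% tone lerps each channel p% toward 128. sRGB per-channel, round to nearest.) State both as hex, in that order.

#c3e88f, #a8ca78

#b5e375 is rgb(181, 227, 117).
19% tint:
  R: 181 + 0.19×(255−181) = 181 + 14.06 = 195.06 → 195
  G: 227 + 5.32 = 232.32 → 232
  B: 117 + 0.19×(255−117) = 117 + 26.22 = 143.22 → 143
  → #c3e88f
25% tone:
  R: 181 − 13.25 = 167.75 → 168
  G: 227 − 24.75 = 202.25 → 202
  B: 117 + 0.25×(128−117) = 117 + 2.75 = 119.75 → 120
  → #a8ca78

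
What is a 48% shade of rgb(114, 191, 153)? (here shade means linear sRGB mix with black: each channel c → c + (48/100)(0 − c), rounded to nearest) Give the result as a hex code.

Lerp each channel 48% toward 0:
  R: 114 − 54.72 = 59.28 → 59
  G: 191 + 0.48×(0−191) = 191 − 91.68 = 99.32 → 99
  B: 153 + 0.48×(0−153) = 153 − 73.44 = 79.56 → 80
rgb(59, 99, 80) = #3B6350.

#3B6350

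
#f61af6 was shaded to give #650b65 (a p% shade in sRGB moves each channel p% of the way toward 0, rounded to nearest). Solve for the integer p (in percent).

59%

#f61af6 is rgb(246, 26, 246); #650b65 is rgb(101, 11, 101).
On the R channel (widest range): 101 ≈ 246 + (p/100)(0 − 246), so p ≈ 100×(101 − 246)/(0 − 246) = -14500/-246 = 58.94.
p = 59 reproduces all three channels after rounding.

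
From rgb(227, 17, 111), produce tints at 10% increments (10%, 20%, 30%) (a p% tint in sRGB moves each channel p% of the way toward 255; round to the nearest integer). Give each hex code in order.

10%: (227 + 2.8 = 229.8→230, 17 + 23.8 = 40.8→41, 111 + 14.4 = 125.4→125) → #E6297D
20%: (227 + 5.6 = 232.6→233, 17 + 47.6 = 64.6→65, 111 + 28.8 = 139.8→140) → #E9418C
30%: (227 + 8.4 = 235.4→235, 17 + 71.4 = 88.4→88, 111 + 43.2 = 154.2→154) → #EB589A

#E6297D, #E9418C, #EB589A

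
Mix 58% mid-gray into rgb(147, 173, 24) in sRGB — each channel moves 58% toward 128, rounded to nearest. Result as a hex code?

Lerp each channel 58% toward 128:
  R: 147 + 0.58×(128−147) = 147 − 11.02 = 135.98 → 136
  G: 173 + 0.58×(128−173) = 173 − 26.1 = 146.9 → 147
  B: 24 + 60.32 = 84.32 → 84
rgb(136, 147, 84) = #889354.

#889354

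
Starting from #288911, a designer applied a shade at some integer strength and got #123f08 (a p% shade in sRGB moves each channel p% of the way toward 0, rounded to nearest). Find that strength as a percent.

54%

#288911 is rgb(40, 137, 17); #123f08 is rgb(18, 63, 8).
On the G channel (widest range): 63 ≈ 137 + (p/100)(0 − 137), so p ≈ 100×(63 − 137)/(0 − 137) = -7400/-137 = 54.01.
p = 54 reproduces all three channels after rounding.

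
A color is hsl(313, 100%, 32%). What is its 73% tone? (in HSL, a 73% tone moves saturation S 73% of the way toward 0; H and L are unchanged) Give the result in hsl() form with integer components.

hsl(313, 27%, 32%)

S moves 73% from 100 toward 0: 100 − 73 = 27 → 27.
H and L are unchanged.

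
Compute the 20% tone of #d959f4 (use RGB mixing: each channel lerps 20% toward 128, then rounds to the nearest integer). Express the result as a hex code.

#c761dd

#d959f4 is rgb(217, 89, 244).
Lerp each channel 20% toward 128:
  R: 217 − 17.8 = 199.2 → 199
  G: 89 + 0.2×(128−89) = 89 + 7.8 = 96.8 → 97
  B: 244 − 23.2 = 220.8 → 221
rgb(199, 97, 221) = #c761dd.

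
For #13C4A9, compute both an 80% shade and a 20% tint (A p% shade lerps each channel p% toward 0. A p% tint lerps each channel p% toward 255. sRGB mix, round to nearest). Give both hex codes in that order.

#042722, #42D0BA

#13C4A9 is rgb(19, 196, 169).
80% shade:
  R: 19 + 0.8×(0−19) = 19 − 15.2 = 3.8 → 4
  G: 196 + 0.8×(0−196) = 196 − 156.8 = 39.2 → 39
  B: 169 − 135.2 = 33.8 → 34
  → #042722
20% tint:
  R: 19 + 0.2×(255−19) = 19 + 47.2 = 66.2 → 66
  G: 196 + 0.2×(255−196) = 196 + 11.8 = 207.8 → 208
  B: 169 + 0.2×(255−169) = 169 + 17.2 = 186.2 → 186
  → #42D0BA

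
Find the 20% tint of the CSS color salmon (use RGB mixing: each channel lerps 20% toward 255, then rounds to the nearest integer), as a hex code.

CSS salmon is rgb(250, 128, 114).
Per channel, c → c + 0.2(255 − c):
  R: 250 + 1 = 251 → 251
  G: 128 + 25.4 = 153.4 → 153
  B: 114 + 28.2 = 142.2 → 142
rgb(251, 153, 142) = #FB998E.

#FB998E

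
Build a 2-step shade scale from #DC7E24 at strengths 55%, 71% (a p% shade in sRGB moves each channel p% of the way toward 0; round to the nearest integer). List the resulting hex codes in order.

#DC7E24 is rgb(220, 126, 36).
55%: (220 − 121 = 99→99, 126 − 69.3 = 56.7→57, 36 − 19.8 = 16.2→16) → #633910
71%: (220 − 156.2 = 63.8→64, 126 − 89.46 = 36.54→37, 36 − 25.56 = 10.44→10) → #40250A

#633910, #40250A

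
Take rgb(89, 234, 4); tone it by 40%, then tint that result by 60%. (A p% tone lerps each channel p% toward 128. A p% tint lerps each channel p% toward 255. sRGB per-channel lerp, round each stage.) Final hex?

#c3e6af

A 40% tone moves each channel 40% toward 128:
  R: 89 + 0.4×(128−89) = 89 + 15.6 = 104.6 → 105
  G: 234 + 0.4×(128−234) = 234 − 42.4 = 191.6 → 192
  B: 4 + 0.4×(128−4) = 4 + 49.6 = 53.6 → 54
After the tone: rgb(105, 192, 54) = #69c036.
Per channel, c → c + 0.6(255 − c):
  R: 105 + 0.6×(255−105) = 105 + 90 = 195 → 195
  G: 192 + 0.6×(255−192) = 192 + 37.8 = 229.8 → 230
  B: 54 + 0.6×(255−54) = 54 + 120.6 = 174.6 → 175
rgb(195, 230, 175) = #c3e6af.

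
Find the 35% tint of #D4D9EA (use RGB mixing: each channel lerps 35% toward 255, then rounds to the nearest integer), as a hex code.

#D4D9EA is rgb(212, 217, 234).
Lerp each channel 35% toward 255:
  R: 212 + 15.05 = 227.05 → 227
  G: 217 + 13.3 = 230.3 → 230
  B: 234 + 0.35×(255−234) = 234 + 7.35 = 241.35 → 241
rgb(227, 230, 241) = #E3E6F1.

#E3E6F1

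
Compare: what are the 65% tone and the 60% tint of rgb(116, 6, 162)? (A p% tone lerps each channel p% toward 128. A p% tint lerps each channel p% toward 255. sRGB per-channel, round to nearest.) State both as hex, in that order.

65% tone:
  R: 116 + 7.8 = 123.8 → 124
  G: 6 + 0.65×(128−6) = 6 + 79.3 = 85.3 → 85
  B: 162 + 0.65×(128−162) = 162 − 22.1 = 139.9 → 140
  → #7c558c
60% tint:
  R: 116 + 83.4 = 199.4 → 199
  G: 6 + 149.4 = 155.4 → 155
  B: 162 + 55.8 = 217.8 → 218
  → #c79bda

#7c558c, #c79bda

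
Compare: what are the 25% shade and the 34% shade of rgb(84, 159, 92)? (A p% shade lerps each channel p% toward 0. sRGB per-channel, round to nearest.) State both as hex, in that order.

25% shade:
  R: 84 − 21 = 63 → 63
  G: 159 + 0.25×(0−159) = 159 − 39.75 = 119.25 → 119
  B: 92 + 0.25×(0−92) = 92 − 23 = 69 → 69
  → #3f7745
34% shade:
  R: 84 − 28.56 = 55.44 → 55
  G: 159 − 54.06 = 104.94 → 105
  B: 92 − 31.28 = 60.72 → 61
  → #37693d

#3f7745, #37693d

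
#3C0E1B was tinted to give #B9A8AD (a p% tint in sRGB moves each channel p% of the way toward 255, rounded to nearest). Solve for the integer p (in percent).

#3C0E1B is rgb(60, 14, 27); #B9A8AD is rgb(185, 168, 173).
On the G channel (widest range): 168 ≈ 14 + (p/100)(255 − 14), so p ≈ 100×(168 − 14)/(255 − 14) = 15400/241 = 63.90.
p = 64 reproduces all three channels after rounding.

64%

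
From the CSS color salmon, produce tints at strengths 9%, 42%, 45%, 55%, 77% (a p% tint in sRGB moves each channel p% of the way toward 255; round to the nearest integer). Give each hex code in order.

CSS salmon is rgb(250, 128, 114).
9%: (250→250, 128 + 11.43 = 139.43→139, 114 + 12.69 = 126.69→127) → #FA8B7F
42%: (250 + 2.1 = 252.1→252, 128 + 53.34 = 181.34→181, 114 + 59.22 = 173.22→173) → #FCB5AD
45%: (250 + 2.25 = 252.25→252, 128 + 57.15 = 185.15→185, 114 + 63.45 = 177.45→177) → #FCB9B1
55%: (250 + 2.75 = 252.75→253, 128 + 69.85 = 197.85→198, 114 + 77.55 = 191.55→192) → #FDC6C0
77%: (250 + 3.85 = 253.85→254, 128 + 97.79 = 225.79→226, 114 + 108.57 = 222.57→223) → #FEE2DF

#FA8B7F, #FCB5AD, #FCB9B1, #FDC6C0, #FEE2DF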